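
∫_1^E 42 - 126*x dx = -63*exp(2) + 21 + 42*E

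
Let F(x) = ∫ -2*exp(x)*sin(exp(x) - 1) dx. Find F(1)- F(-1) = -2*cos(1 - exp(-1)) + 2*cos(1 - E)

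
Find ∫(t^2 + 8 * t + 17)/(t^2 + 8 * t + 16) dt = (t*(t + 4) - 1)/(t + 4) + C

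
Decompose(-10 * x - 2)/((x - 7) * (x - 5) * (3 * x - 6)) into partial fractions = -22/(45*(x - 2)) + 26/(9*(x - 5)) - 12/(5*(x - 7))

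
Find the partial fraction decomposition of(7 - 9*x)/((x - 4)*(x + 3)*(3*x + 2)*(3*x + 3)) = -117/(98*(3*x + 2)) - 17/(147*(x + 3)) + 8/(15*(x + 1)) - 29/(1470*(x - 4))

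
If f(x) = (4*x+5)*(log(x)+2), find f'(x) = (4*x*log(x) + 12*x + 5)/x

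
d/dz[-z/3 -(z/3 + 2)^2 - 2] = -2*z/9 - 5/3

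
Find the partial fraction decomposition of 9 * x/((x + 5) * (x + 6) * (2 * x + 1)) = -2/(11*(2*x + 1)) - 54/(11*(x + 6)) + 5/(x + 5)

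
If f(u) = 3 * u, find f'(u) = 3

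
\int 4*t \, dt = 2*t^2 + C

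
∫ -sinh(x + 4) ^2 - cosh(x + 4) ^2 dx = -sinh(2*x + 8)/2 + C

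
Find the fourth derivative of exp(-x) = exp(-x)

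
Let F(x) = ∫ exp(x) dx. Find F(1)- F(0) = -1 + E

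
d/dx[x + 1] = 1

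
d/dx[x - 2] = 1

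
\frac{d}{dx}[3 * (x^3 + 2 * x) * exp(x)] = 3*x^3*exp(x) + 9*x^2*exp(x) + 6*x*exp(x) + 6*exp(x)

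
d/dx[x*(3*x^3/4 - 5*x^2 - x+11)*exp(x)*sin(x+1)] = (3*sqrt(2)*x^4*sin(x + pi/4 + 1)/4 - 2*x^3*sin(x + 1) - 5*x^3*cos(x + 1) - 16*x^2*sin(x + 1) - x^2*cos(x + 1) + 9*x*sin(x + 1) + 11*x*cos(x + 1) + 11*sin(x + 1))*exp(x)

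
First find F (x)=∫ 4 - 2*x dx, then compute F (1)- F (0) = 3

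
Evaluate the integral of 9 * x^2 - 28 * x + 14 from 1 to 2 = -7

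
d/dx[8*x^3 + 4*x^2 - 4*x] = 24*x^2 + 8*x - 4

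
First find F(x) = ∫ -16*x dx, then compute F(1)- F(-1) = 0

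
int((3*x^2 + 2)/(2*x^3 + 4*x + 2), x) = log(-x^3 - 2*x - 1)/2 + C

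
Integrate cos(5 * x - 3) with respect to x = sin(5*x - 3)/5 + C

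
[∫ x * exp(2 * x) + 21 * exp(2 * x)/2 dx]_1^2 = -11*exp(2)/2 + 6*exp(4)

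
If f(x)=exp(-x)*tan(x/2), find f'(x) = (tan(x/2) - 1)^2*exp(-x)/2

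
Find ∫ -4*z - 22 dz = -2*z^2 - 22*z + C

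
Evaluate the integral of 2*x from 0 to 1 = 1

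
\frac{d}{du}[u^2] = 2*u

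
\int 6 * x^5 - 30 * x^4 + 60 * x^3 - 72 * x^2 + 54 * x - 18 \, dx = x^6 - 6*x^5 + 15*x^4 - 24*x^3 + 27*x^2 - 18*x + C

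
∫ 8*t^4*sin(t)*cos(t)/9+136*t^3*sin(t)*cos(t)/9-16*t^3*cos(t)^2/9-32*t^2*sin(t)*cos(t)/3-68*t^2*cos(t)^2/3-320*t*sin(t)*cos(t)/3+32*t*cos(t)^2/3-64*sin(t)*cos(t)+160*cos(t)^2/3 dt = -4*(t - 3)*(t + 2)*(t^2 + 18*t + 12)*cos(t)^2/9 + C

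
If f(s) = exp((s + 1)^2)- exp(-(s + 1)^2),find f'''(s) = (8*s^3*exp(2*s^2 + 4*s + 2) + 8*s^3 + 24*s^2*exp(2*s^2 + 4*s + 2) + 24*s^2 + 36*s*exp(2*s^2 + 4*s + 2) + 12*s + 20*exp(2*s^2 + 4*s + 2) - 4)*exp(-s^2 - 2*s - 1)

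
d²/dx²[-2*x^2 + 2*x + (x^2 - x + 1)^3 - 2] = 30*x^4 - 60*x^3 + 72*x^2 - 42*x + 8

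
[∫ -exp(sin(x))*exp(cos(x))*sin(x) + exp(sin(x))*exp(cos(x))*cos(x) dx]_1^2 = -exp(cos(1) + sin(1)) + exp(cos(2) + sin(2))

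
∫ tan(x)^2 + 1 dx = tan(x) + C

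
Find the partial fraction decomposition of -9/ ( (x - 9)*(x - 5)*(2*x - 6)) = -3/(8*(x - 3)) + 9/(16*(x - 5)) - 3/(16*(x - 9))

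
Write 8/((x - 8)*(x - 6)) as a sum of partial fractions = -4/(x - 6) + 4/(x - 8)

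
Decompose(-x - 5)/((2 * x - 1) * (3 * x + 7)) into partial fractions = 8/(17*(3*x + 7)) - 11/(17*(2*x - 1))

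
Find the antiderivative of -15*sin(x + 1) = 15*cos(x + 1) + C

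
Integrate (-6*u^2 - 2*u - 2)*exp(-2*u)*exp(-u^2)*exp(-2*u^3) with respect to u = exp(-u*(2*u^2 + u + 2)) + C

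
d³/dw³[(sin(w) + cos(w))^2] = -8*cos(2*w)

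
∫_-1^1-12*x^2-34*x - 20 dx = -48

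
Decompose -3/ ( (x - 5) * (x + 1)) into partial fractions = 1/(2*(x + 1)) - 1/(2*(x - 5))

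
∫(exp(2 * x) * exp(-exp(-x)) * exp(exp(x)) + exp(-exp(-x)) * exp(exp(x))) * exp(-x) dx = exp(2*sinh(x)) + C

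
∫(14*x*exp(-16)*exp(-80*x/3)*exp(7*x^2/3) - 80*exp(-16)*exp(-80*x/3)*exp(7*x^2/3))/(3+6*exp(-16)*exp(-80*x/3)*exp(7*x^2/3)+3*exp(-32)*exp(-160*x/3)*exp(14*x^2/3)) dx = exp((x - 12)*(7*x + 4)/3)/(exp((x - 12)*(7*x + 4)/3) + 1) + C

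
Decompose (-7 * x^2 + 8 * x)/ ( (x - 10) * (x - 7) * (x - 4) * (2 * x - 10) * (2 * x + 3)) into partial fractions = -222/(55913*(2*x + 3)) + 20/(99*(x - 4)) - 27/(52*(x - 5)) + 287/(612*(x - 7)) - 31/(207*(x - 10))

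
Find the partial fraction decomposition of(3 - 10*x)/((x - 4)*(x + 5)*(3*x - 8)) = 213/(92*(3*x - 8)) + 53/(207*(x + 5)) - 37/(36*(x - 4))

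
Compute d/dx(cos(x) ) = -sin(x)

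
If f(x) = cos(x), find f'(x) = -sin(x)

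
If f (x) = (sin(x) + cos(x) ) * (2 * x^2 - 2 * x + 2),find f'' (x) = -2*sqrt(2)*x^2*sin(x + pi/4) - 6*x*sin(x) + 10*x*cos(x) + 6*sin(x) - 2*cos(x)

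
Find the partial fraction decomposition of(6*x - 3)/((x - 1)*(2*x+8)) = 27/(10*(x + 4)) + 3/(10*(x - 1))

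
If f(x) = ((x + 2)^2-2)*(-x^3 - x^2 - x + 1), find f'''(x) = -60*x^2 - 120*x - 42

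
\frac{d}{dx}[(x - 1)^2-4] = 2*x - 2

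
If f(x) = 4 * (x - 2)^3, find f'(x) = 12*x^2 - 48*x + 48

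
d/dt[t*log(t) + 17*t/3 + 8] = log(t) + 20/3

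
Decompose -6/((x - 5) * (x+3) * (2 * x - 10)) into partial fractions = -3/(64*(x + 3)) + 3/(64*(x - 5)) - 3/(8*(x - 5)^2)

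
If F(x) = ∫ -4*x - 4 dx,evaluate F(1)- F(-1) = -8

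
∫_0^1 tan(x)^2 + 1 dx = tan(1)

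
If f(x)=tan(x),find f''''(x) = 24*tan(x)^5 + 40*tan(x)^3 + 16*tan(x)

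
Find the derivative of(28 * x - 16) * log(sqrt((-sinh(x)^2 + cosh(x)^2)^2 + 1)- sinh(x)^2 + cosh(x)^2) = 28*log(1 + sqrt(2))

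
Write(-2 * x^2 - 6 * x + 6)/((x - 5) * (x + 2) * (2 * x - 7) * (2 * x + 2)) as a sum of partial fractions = 158/(297*(2*x - 7)) - 5/(77*(x + 2)) + 5/(54*(x + 1)) - 37/(126*(x - 5))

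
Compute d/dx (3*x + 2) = 3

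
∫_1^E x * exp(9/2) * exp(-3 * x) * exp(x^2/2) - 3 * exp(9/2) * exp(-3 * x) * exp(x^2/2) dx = -exp(2) + exp((-3 + E)^2/2)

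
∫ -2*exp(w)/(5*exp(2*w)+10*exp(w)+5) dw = 2*(14*exp(w) + 15)/(5*(exp(w) + 1)) + C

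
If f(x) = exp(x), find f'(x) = exp(x)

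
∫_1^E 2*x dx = -1 + exp(2)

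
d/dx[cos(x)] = -sin(x)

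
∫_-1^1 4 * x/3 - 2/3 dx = -4/3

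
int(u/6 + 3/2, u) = u^2/12 + 3*u/2 + C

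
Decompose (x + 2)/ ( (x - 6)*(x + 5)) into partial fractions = 3/(11*(x + 5)) + 8/(11*(x - 6))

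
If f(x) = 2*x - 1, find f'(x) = 2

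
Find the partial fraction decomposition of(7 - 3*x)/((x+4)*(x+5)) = -22/(x + 5) + 19/(x + 4)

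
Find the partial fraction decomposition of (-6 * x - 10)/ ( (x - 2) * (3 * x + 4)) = 3/(5*(3*x + 4)) - 11/(5*(x - 2))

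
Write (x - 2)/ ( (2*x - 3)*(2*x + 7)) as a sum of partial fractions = 11/(20*(2*x + 7)) - 1/(20*(2*x - 3))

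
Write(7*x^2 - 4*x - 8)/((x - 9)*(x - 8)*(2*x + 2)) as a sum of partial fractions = 1/(60*(x + 1)) - 68/(3*(x - 8)) + 523/(20*(x - 9))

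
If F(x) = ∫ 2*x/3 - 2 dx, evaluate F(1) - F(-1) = -4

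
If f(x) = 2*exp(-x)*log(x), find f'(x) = (-2*x*log(x) + 2)*exp(-x)/x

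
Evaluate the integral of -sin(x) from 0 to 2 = -1 + cos(2)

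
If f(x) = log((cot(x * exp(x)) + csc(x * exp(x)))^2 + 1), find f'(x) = -(x/tan(x*exp(x)) + x/sin(x*exp(x)) + 1/tan(x*exp(x)) + 1/sin(x*exp(x)))*exp(x)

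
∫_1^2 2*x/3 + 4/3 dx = 7/3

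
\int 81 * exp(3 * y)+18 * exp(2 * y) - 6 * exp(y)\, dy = (27*exp(2*y) + 9*exp(y) - 6)*exp(y) + C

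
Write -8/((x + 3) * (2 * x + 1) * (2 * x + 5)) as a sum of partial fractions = 4/(2*x + 5) - 4/(5*(2*x + 1)) - 8/(5*(x + 3))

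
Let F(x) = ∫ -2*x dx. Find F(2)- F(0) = -4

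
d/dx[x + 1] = 1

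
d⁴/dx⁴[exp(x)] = exp(x)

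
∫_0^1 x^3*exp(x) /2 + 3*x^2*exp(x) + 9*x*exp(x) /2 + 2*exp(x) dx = -1/2 + 4*E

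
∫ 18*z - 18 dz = 9*z^2 - 18*z + C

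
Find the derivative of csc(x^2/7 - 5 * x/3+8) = (35 - 6*x)*cos(x^2/7 - 5*x/3 + 8)/(21*sin(x^2/7 - 5*x/3 + 8)^2)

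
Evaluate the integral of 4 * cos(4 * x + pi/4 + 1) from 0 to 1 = -sin(pi/4 + 1) + sin(pi/4 + 5)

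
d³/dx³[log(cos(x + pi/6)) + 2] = -2*sin(x + pi/6)/cos(x + pi/6)^3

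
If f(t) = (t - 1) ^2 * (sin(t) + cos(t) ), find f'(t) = -t^2*sin(t) + t^2*cos(t) + 4*t*sin(t) - 3*sin(t) - cos(t)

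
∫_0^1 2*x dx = 1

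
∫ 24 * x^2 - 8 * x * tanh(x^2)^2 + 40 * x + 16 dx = 8*x^3 + 16*x^2 + 16*x + 4*tanh(x^2) + C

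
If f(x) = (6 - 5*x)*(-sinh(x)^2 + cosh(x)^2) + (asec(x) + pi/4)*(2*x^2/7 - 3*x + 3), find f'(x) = (16*x^3*sqrt(1 - 1/x^2)*asec(x) + 4*pi*x^3*sqrt(1 - 1/x^2) - 84*x^2*sqrt(1 - 1/x^2)*asec(x) - 140*x^2*sqrt(1 - 1/x^2) - 21*pi*x^2*sqrt(1 - 1/x^2) + 8*x^2 - 84*x + 84)/(28*x^2*sqrt(1 - 1/x^2))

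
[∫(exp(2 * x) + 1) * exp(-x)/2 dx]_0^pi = -exp(-pi)/2 + exp(pi)/2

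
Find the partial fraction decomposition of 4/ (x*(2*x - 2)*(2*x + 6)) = 1/(12*(x + 3)) + 1/(4*(x - 1)) - 1/(3*x)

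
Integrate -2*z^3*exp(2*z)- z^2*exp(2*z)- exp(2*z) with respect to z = z*(-z^2 + z - 1)*exp(2*z) + C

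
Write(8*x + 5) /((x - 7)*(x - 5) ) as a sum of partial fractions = -45/(2*(x - 5)) + 61/(2*(x - 7))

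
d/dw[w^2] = 2*w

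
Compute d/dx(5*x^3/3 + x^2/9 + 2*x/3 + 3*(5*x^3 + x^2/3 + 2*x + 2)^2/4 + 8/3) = 225*x^5/2 + 25*x^4/2 + 181*x^3/3 + 53*x^2 + 74*x/9 + 20/3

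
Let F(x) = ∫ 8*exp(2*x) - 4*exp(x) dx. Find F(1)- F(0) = -1 + (-1 + 2*E)^2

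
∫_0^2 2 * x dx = 4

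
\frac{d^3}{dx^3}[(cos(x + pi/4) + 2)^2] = 4*sin(x + pi/4) + 4*cos(2*x)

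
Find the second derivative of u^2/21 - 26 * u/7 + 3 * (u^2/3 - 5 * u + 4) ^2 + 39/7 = 4*u^2 - 60*u + 3488/21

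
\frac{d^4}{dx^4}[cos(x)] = cos(x)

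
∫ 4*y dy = 2*y^2 + C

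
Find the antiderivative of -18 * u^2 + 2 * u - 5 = -6*u^3 + u^2 - 5*u + C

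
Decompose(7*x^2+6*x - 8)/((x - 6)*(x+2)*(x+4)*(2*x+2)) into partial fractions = -2/(3*(x + 4)) + 1/(4*(x + 2)) + 1/(6*(x + 1)) + 1/(4*(x - 6))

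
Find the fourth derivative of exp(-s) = exp(-s)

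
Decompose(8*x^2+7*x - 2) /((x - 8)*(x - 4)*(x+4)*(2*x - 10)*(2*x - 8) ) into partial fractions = 49/(13824*(x + 4)) + 977/(512*(x - 4)) + 77/(64*(x - 4)^2) - 233/(108*(x - 5)) + 283/(1152*(x - 8))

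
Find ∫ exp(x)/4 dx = exp(x)/4 + C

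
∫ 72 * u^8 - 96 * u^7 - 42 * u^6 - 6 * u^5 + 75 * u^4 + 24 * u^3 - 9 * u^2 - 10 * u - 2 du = 8*u^9 - 12*u^8 - 6*u^7 - u^6 + 15*u^5 + 6*u^4 - 3*u^3 - 5*u^2 - 2*u + C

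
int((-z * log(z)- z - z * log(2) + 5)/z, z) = -(z - 5)*log(2*z) + C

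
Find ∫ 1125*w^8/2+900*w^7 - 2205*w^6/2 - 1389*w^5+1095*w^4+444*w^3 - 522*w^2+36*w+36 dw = 125*w^9/2 + 225*w^8/2 - 315*w^7/2 - 463*w^6/2 + 219*w^5 + 111*w^4 - 174*w^3 + 18*w^2 + 36*w + C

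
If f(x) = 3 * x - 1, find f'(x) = 3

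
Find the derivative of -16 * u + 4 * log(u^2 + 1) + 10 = (-16*u^2 + 8*u - 16)/(u^2 + 1)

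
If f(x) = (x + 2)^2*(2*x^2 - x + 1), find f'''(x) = 48*x + 42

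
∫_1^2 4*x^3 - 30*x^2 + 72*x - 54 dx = -1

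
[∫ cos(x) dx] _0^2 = sin(2)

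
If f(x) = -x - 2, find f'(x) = -1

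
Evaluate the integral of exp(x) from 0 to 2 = -1 + exp(2)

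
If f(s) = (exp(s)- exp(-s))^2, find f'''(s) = (8*exp(4*s) - 8)*exp(-2*s)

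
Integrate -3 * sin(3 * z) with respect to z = cos(3*z) + C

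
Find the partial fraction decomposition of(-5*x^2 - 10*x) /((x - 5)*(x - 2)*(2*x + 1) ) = 3/(11*(2*x + 1)) + 8/(3*(x - 2)) - 175/(33*(x - 5))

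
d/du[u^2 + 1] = 2*u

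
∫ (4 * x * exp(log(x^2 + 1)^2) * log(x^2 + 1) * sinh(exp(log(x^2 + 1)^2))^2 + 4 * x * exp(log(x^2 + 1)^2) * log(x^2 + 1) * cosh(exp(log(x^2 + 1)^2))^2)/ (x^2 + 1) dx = sinh(2*exp(log(x^2 + 1)^2))/2 + C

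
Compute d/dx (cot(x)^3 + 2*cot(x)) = -2 - 5/tan(x)^2 - 3/tan(x)^4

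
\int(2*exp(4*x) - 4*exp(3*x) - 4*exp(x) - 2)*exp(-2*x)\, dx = ((exp(x) - 2)*exp(x) - 1)^2*exp(-2*x) + C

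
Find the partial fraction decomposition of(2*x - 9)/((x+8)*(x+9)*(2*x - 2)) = -27/(20*(x + 9)) + 25/(18*(x + 8)) - 7/(180*(x - 1))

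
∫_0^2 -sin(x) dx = -1 + cos(2)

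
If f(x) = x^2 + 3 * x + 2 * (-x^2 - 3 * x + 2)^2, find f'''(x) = 48*x + 72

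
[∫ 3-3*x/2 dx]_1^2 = 3/4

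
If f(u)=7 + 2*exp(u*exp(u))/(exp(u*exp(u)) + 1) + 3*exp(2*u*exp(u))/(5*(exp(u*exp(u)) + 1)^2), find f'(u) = (10*u*exp(u*exp(u) + u) + 16*u*exp(2*u*exp(u) + u) + 10*exp(u*exp(u) + u) + 16*exp(2*u*exp(u) + u))/(5*exp(3*u*exp(u)) + 15*exp(2*u*exp(u)) + 15*exp(u*exp(u)) + 5)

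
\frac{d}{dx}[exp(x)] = exp(x)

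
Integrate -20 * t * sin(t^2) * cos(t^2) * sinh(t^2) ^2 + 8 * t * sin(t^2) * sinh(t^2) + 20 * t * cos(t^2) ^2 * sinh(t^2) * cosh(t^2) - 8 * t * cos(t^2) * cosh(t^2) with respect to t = (5*cos(t^2)*sinh(t^2) - 4)*cos(t^2)*sinh(t^2) + C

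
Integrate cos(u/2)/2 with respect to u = sin(u/2) + C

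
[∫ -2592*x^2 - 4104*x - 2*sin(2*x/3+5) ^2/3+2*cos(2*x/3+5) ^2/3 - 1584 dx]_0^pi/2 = -513*pi^2 - 108*pi^3 - 792*pi + sqrt(3)*cos(pi/3 + 10)/2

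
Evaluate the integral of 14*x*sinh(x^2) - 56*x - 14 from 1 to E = -28*exp(2) - 14*E - 7*cosh(1) + 42 + 7*cosh(exp(2))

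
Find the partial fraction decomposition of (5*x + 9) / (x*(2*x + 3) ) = -1/(2*x + 3) + 3/x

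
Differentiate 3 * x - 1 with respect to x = 3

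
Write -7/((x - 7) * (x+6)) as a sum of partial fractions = 7/(13*(x + 6)) - 7/(13*(x - 7))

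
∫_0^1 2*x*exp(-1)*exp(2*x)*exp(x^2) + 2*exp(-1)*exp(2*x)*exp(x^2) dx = -exp(-1) + exp(2)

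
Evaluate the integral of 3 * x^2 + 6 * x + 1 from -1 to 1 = 4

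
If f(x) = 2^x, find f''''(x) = 2^x*log(2)^4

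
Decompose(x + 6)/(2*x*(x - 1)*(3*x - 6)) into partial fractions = -7/(6*(x - 1)) + 2/(3*(x - 2)) + 1/(2*x)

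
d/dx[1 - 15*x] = -15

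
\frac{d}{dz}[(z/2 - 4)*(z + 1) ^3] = 2*z^3 - 15*z^2/2 - 21*z - 23/2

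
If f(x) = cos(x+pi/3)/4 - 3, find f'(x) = -sin(x + pi/3)/4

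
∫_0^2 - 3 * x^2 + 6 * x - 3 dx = -2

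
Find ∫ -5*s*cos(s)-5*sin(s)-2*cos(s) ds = (-5*s - 2)*sin(s) + C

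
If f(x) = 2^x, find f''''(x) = 2^x*log(2)^4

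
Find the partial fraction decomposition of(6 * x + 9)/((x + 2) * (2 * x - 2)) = 1/(2*(x + 2)) + 5/(2*(x - 1))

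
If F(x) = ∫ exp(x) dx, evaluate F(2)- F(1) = -E + exp(2)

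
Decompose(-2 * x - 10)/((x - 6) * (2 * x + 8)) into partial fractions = 1/(10*(x + 4)) - 11/(10*(x - 6))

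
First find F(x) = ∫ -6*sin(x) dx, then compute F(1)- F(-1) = 0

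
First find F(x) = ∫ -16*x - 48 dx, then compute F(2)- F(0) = -128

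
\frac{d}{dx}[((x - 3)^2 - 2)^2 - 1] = 4*x^3 - 36*x^2 + 100*x - 84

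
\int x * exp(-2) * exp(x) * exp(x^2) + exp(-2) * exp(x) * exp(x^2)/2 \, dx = exp(x^2 + x - 2)/2 + C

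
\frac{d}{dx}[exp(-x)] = -exp(-x)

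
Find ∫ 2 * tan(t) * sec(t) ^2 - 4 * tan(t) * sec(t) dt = (sec(t) - 2)^2 + C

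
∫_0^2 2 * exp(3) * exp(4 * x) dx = -exp(3)/2 + exp(11)/2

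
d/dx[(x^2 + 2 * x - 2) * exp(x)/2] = x^2*exp(x)/2 + 2*x*exp(x)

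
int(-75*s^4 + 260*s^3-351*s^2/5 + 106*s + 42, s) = -15*s^5 + 65*s^4 - 117*s^3/5 + 53*s^2 + 42*s + C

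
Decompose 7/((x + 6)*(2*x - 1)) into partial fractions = 14/(13*(2*x - 1)) - 7/(13*(x + 6))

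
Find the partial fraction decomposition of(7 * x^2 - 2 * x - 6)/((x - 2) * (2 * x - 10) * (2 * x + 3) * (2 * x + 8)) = 51/(910*(2*x + 3)) - 19/(180*(x + 4)) - 1/(28*(x - 2)) + 53/(468*(x - 5))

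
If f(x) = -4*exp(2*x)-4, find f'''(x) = -32*exp(2*x)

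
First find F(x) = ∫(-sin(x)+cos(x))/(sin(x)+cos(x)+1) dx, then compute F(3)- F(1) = log(cos(3) + sin(3) + 1) - log(cos(1) + sin(1) + 1)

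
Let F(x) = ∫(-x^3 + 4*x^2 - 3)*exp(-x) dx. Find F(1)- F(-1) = -E - exp(-1)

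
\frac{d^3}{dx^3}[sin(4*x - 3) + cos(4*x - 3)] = 64*sin(4*x - 3) - 64*cos(4*x - 3)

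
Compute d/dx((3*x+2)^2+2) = 18*x + 12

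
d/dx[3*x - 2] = 3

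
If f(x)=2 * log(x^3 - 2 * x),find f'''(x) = (12*x^6 + 24*x^4 + 48*x^2 - 32)/(x^9 - 6*x^7 + 12*x^5 - 8*x^3)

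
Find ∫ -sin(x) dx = cos(x) + C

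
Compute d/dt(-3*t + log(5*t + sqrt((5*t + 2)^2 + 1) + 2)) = (-75*t^2 - 15*t*sqrt(25*t^2 + 20*t + 5) - 35*t - sqrt(25*t^2 + 20*t + 5) - 5)/(25*t^2 + 5*t*sqrt(25*t^2 + 20*t + 5) + 20*t + 2*sqrt(25*t^2 + 20*t + 5) + 5)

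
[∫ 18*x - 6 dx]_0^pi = -1 + (1 - 3*pi)^2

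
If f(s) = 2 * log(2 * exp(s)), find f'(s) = 2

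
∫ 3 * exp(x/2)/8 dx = 3*exp(x/2)/4 + C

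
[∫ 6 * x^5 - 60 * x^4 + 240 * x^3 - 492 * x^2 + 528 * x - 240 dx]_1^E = -9 + (-2 + (-2 + E)^3)^2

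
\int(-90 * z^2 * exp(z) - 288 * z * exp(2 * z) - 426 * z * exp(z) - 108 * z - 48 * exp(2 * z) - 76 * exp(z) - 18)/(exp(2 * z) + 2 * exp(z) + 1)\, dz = -2*(8*exp(z) + 3)*(9*z^2 + 3*z + 1)/(exp(z) + 1) + C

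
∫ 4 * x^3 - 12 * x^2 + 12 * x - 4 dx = x^4 - 4*x^3 + 6*x^2 - 4*x + C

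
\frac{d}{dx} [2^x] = 2^x*log(2)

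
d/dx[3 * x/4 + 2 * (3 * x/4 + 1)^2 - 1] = 9*x/4 + 15/4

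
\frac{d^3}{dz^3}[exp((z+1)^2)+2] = 8*z^3*exp(z^2 + 2*z + 1) + 24*z^2*exp(z^2 + 2*z + 1) + 36*z*exp(z^2 + 2*z + 1) + 20*exp(z^2 + 2*z + 1)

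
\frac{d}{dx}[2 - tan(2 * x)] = -2/cos(2*x)^2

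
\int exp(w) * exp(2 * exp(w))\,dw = exp(2*exp(w))/2 + C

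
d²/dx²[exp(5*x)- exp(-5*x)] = (25*exp(10*x) - 25)*exp(-5*x)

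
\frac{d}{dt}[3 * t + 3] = 3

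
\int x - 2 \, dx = x^2/2 - 2*x + C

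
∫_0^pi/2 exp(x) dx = -1 + exp(pi/2)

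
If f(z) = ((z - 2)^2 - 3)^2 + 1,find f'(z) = 4*z^3 - 24*z^2 + 36*z - 8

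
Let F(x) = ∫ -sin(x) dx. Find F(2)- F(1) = -cos(1) + cos(2)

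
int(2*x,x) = x^2 + C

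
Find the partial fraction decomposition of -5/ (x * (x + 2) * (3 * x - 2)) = -45/(16*(3*x - 2)) - 5/(16*(x + 2)) + 5/(4*x)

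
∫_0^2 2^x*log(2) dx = 3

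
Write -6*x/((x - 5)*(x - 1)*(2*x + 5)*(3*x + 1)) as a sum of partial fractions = 27/(416*(3*x + 1)) - 8/(91*(2*x + 5)) + 3/(56*(x - 1)) - 1/(32*(x - 5))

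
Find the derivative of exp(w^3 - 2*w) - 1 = 3*w^2*exp(w^3 - 2*w) - 2*exp(w^3 - 2*w)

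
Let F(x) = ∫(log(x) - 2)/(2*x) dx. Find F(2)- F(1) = -1 + (-1 + log(2)/2)^2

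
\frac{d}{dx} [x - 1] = 1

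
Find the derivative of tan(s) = cos(s)^(-2)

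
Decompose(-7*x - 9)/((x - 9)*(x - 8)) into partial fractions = 65/(x - 8) - 72/(x - 9)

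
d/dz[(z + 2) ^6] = 6*z^5 + 60*z^4 + 240*z^3 + 480*z^2 + 480*z + 192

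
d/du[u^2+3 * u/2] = 2*u + 3/2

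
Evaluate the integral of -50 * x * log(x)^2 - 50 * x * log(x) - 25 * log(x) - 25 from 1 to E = -25*exp(2) - 25*E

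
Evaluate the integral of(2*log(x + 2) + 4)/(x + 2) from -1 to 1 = -4 + (log(3) + 2)^2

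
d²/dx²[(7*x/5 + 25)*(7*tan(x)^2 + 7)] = 294*x*tan(x)^4/5 + 392*x*tan(x)^2/5 + 98*x/5 + 1050*tan(x)^4 + 196*tan(x)^3/5 + 1400*tan(x)^2 + 196*tan(x)/5 + 350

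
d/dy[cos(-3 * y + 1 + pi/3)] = 3*sin(-3*y + 1 + pi/3)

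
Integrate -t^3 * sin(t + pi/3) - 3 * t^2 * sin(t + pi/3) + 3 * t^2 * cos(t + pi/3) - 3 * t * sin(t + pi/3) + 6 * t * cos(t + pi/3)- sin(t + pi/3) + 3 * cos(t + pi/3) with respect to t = (t + 1)^3*cos(t + pi/3) + C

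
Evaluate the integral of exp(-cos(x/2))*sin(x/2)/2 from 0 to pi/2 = -exp(-1) + exp(-sqrt(2)/2)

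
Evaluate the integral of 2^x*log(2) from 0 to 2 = 3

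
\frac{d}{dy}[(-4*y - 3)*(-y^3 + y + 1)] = 16*y^3 + 9*y^2 - 8*y - 7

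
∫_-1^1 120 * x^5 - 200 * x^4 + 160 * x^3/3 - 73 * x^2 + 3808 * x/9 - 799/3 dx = -1984/3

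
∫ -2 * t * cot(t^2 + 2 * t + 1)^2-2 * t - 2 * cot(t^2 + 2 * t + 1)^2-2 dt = cot((t + 1)^2) + C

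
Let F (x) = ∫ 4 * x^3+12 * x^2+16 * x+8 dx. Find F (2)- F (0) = 96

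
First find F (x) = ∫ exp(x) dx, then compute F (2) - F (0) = -1 + exp(2)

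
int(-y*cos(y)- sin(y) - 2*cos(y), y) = (-y - 2)*sin(y) + C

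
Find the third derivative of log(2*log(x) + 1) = (16*log(x)^2 + 40*log(x) + 32)/(8*x^3*log(x)^3 + 12*x^3*log(x)^2 + 6*x^3*log(x) + x^3)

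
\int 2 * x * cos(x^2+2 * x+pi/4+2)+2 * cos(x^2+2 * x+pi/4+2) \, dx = sin((x + 1)^2 + pi/4 + 1) + C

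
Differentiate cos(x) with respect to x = -sin(x)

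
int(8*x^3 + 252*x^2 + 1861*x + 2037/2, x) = 2*x^4 + 84*x^3 + 1861*x^2/2 + 2037*x/2 + C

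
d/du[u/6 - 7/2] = 1/6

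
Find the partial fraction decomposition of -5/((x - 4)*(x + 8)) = 5/(12*(x + 8)) - 5/(12*(x - 4))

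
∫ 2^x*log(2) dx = 2^x + C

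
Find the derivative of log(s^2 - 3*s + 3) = (2*s - 3)/(s^2 - 3*s + 3)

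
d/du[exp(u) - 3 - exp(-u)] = (exp(2*u) + 1)*exp(-u)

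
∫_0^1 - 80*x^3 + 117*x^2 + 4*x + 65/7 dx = 212/7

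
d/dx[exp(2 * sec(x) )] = 2*exp(2*sec(x))*tan(x)*sec(x)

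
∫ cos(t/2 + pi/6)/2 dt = sin(t/2 + pi/6) + C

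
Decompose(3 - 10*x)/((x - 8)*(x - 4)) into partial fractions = 37/(4*(x - 4)) - 77/(4*(x - 8))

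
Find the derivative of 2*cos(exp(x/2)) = -exp(x/2)*sin(exp(x/2))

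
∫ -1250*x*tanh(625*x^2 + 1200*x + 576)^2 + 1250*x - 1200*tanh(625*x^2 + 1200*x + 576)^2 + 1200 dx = tanh((25*x + 24)^2) + C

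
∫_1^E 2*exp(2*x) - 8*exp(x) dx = -(-4 + E)^2 + (-4 + exp(E))^2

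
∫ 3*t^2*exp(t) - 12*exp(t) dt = 3*(t^2 - 2*t - 2)*exp(t) + C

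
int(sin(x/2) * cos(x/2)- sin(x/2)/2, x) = cos(x/2) - cos(x)/2 + C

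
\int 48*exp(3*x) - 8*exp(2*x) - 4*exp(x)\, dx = 4*(4*exp(2*x) - exp(x) - 1)*exp(x) + C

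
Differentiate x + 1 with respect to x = 1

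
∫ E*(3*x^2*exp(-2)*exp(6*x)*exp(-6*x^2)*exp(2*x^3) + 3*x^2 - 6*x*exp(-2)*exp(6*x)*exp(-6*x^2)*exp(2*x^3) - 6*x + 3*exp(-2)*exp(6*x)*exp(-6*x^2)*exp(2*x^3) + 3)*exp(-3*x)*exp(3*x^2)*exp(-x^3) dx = 2*sinh((x - 1)^3) + C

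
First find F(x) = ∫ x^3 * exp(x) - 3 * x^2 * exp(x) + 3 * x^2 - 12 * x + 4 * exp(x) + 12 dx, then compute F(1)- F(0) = 15 - E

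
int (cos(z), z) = sin(z) + C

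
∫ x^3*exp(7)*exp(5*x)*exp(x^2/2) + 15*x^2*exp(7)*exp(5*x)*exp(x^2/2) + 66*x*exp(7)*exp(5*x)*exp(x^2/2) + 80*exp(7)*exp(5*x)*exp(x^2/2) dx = (x^2 + 10*x + 14)*exp(x^2/2 + 5*x + 7) + C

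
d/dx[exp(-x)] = -exp(-x)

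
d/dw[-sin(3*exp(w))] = -3*exp(w)*cos(3*exp(w))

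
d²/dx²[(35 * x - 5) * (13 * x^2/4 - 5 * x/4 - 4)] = 1365*x/2 - 120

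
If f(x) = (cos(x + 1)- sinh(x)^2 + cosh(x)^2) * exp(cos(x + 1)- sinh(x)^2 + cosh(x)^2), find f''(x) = -E*(7*cos(x + 1)/4 + 2*cos(2*(x + 1)) + cos(3*(x + 1))/4 - 1)*exp(-cos(x - 1)/2 + cos(x + 1)/2)*exp(cos(x - 1)/2 + cos(x + 1)/2)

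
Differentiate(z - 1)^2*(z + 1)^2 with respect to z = 4*z^3 - 4*z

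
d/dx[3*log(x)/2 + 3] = 3/(2*x)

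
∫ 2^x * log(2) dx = 2^x + C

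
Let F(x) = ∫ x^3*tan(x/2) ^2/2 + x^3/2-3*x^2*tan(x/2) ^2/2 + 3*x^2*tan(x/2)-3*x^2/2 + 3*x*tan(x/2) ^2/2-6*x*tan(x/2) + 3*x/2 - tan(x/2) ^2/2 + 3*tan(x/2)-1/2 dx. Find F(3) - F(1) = 8*tan(3/2)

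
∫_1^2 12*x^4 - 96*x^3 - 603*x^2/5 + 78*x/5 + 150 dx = -1968/5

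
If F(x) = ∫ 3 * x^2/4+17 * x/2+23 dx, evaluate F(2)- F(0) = 65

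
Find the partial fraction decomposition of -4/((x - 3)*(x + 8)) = 4/(11*(x + 8)) - 4/(11*(x - 3))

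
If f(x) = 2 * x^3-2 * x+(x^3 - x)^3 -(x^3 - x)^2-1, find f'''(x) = 504*x^6 - 630*x^4 - 120*x^3 + 180*x^2 + 48*x + 6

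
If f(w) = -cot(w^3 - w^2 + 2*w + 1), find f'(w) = (3*w^2 - 2*w + 2)/sin(w^3 - w^2 + 2*w + 1)^2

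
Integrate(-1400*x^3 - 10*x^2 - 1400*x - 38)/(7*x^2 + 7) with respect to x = -100*x^2 - 10*x/7 + 4*acot(x) + C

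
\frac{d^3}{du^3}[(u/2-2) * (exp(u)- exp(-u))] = (u*exp(2*u) + u - exp(2*u) - 7)*exp(-u)/2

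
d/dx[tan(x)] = cos(x)^(-2)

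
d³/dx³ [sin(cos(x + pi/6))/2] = sin(x + pi/6)^3*cos(cos(x + pi/6))/2 - 3*sin(x + pi/6)*sin(cos(x + pi/6))*cos(x + pi/6)/2 + sin(x + pi/6)*cos(cos(x + pi/6))/2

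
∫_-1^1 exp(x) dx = E - exp(-1)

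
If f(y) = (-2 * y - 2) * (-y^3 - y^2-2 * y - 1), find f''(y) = 24*y^2 + 24*y + 12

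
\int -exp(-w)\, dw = exp(-w) + C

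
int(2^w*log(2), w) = 2^w + C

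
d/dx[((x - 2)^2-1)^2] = 4*x^3 - 24*x^2 + 44*x - 24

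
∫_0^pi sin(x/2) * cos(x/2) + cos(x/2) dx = 3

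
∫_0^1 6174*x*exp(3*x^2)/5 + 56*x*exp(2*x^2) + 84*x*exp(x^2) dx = -1309/5 + 14*exp(2) + 42*E + 1029*exp(3)/5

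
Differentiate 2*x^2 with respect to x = 4*x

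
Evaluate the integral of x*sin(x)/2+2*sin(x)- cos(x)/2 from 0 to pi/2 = 2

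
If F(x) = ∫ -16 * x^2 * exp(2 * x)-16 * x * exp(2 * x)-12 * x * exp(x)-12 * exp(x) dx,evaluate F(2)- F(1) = -32*exp(4) - 16*exp(2) + 12*E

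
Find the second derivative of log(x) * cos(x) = -(x^2*log(x)*cos(x) + 2*x*sin(x) + cos(x))/x^2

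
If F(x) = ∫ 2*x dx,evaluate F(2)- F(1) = 3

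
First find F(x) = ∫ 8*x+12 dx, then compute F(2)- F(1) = 24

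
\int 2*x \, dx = x^2 + C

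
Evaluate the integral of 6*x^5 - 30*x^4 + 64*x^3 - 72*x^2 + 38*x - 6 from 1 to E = -2*(-1 + E)^2 + (-1 + E)^4 + (-1 + E)^6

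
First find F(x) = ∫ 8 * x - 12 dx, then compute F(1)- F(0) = -8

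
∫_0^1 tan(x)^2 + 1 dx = tan(1)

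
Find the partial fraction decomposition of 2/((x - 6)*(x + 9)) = -2/(15*(x + 9)) + 2/(15*(x - 6))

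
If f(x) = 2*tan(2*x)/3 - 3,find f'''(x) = 32*tan(2*x)^4 + 128*tan(2*x)^2/3 + 32/3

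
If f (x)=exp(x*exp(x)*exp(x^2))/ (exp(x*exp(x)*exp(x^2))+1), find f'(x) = (2*x^2*exp(x^2 + x*exp(x)*exp(x^2) + x) + x*exp(x^2 + x*exp(x)*exp(x^2) + x) + exp(x^2 + x*exp(x)*exp(x^2) + x))/(exp(2*x*exp(x)*exp(x^2)) + 2*exp(x*exp(x)*exp(x^2)) + 1)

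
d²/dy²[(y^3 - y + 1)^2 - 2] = 30*y^4 - 24*y^2 + 12*y + 2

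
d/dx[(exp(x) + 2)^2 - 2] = 2*exp(2*x) + 4*exp(x)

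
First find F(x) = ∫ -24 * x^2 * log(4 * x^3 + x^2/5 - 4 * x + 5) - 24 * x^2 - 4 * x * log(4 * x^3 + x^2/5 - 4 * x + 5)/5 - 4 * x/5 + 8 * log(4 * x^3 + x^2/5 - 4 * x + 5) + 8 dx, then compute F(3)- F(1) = -1028*log(514/5)/5 + 52*log(26/5)/5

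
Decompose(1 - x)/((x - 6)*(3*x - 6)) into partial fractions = 1/(12*(x - 2)) - 5/(12*(x - 6))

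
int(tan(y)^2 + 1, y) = tan(y) + C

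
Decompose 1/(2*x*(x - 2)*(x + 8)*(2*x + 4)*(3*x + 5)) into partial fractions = 81/(4180*(3*x + 5)) + 1/(36480*(x + 8)) - 1/(192*(x + 2)) + 1/(3520*(x - 2)) - 1/(640*x)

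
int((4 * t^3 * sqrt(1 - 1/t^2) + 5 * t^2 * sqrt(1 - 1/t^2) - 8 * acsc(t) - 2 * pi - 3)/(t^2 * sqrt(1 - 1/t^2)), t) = 2*t^2 + 5*t + (4*acsc(t) + pi)^2/4 + 3*acsc(t) + C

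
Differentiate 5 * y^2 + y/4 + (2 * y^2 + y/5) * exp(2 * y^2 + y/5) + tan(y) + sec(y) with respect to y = 8*y^3*exp(2*y^2 + y/5) + 6*y^2*exp(2*y^2 + y/5)/5 + 101*y*exp(2*y^2 + y/5)/25 + 10*y + exp(2*y^2 + y/5)/5 + tan(y)^2 + tan(y)*sec(y) + 5/4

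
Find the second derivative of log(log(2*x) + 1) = (-log(x) - 2 - log(2))/(x^2*log(x)^2 + 2*x^2*log(2)*log(x) + 2*x^2*log(x) + x^2*log(2)^2 + x^2 + 2*x^2*log(2))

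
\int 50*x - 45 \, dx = 25*x^2 - 45*x + C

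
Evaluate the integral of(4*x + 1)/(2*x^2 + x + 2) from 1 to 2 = -log(5) + log(12)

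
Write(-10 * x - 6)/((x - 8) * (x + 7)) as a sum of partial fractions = -64/(15*(x + 7)) - 86/(15*(x - 8))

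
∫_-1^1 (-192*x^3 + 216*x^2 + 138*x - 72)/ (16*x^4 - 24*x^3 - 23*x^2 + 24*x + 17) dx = 0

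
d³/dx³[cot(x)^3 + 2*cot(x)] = -60*cot(x)^6 - 126*cot(x)^4 - 76*cot(x)^2 - 10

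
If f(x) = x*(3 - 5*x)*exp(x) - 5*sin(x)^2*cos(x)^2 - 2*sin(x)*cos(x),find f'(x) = -5*x^2*exp(x) - 7*x*exp(x) + 3*exp(x) - 5*sin(4*x)/2 - 2*cos(2*x)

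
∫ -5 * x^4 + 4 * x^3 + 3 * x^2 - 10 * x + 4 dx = -x^5 + x^4 + x^3 - 5*x^2 + 4*x + C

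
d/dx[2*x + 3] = 2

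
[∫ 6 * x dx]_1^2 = 9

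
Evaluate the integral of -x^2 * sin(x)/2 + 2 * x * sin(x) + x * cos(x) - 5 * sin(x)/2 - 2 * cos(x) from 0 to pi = -3 - (-2 + pi)^2/2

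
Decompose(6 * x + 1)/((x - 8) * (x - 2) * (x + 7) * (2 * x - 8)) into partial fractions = 41/(2970*(x + 7)) + 13/(216*(x - 2)) - 25/(176*(x - 4)) + 49/(720*(x - 8))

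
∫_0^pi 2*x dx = pi^2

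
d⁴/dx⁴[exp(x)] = exp(x)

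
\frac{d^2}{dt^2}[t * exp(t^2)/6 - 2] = 2*t^3*exp(t^2)/3 + t*exp(t^2)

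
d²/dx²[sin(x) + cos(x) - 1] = -sin(x) - cos(x)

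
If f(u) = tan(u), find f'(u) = cos(u)^(-2)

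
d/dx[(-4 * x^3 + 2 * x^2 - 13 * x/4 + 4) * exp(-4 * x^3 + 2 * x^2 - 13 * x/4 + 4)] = (768*x^5 - 640*x^4 + 960*x^3 - 1272*x^2 + 489*x - 260)*exp(-4*x^3 + 2*x^2 - 13*x/4 + 4)/16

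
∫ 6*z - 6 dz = 3*z^2 - 6*z + C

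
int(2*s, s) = s^2 + C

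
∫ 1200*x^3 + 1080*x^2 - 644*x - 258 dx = 300*x^4 + 360*x^3 - 322*x^2 - 258*x + C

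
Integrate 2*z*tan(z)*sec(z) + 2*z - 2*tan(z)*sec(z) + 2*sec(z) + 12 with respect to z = z^2 + 12*z + (2*z - 2)*sec(z) + C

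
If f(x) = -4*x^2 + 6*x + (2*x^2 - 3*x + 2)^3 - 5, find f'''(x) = 960*x^3 - 2160*x^2 + 1872*x - 594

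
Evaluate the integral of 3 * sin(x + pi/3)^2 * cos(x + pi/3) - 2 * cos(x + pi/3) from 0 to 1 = -2*sin(1 + pi/3) + sin(1 + pi/3)^3 + 5*sqrt(3)/8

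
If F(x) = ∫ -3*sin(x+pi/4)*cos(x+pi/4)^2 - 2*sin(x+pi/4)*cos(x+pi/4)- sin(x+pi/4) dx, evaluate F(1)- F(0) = -3*sqrt(2)/4 - 1/2 + cos(pi/4 + 1) + cos(pi/4 + 1)^3 + (1 - sin(2))/2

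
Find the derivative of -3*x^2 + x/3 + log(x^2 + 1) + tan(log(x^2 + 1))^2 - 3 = (-18*x^3 + x^2 + 12*x*sin(log(x^2 + 1))/cos(log(x^2 + 1))^3 - 12*x + 1)/(3*x^2 + 3)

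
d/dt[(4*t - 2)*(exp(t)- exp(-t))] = (4*t*exp(2*t) + 4*t + 2*exp(2*t) - 6)*exp(-t)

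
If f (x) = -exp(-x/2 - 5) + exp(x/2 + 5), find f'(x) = (exp(x + 10) + 1)*exp(-x/2 - 5)/2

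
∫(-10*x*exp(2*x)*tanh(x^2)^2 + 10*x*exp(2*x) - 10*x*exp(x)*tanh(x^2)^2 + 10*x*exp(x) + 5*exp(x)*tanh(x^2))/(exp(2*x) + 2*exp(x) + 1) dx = -(-5*exp(x)*tanh(x^2) + 2*exp(x) + 2)/(exp(x) + 1) + C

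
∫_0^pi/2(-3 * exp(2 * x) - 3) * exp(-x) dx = -3*exp(pi/2) + 3*exp(-pi/2)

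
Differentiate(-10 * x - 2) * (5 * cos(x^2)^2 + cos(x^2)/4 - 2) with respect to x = 5*x^2*sin(x^2) + 100*x^2*sin(2*x^2) + x*sin(x^2) + 20*x*sin(2*x^2) - 50*cos(x^2)^2 - 5*cos(x^2)/2 + 20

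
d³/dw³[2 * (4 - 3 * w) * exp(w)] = -6*w*exp(w) - 10*exp(w)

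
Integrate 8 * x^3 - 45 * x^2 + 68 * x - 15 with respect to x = 2*x^4 - 15*x^3 + 34*x^2 - 15*x + C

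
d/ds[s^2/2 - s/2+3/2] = s - 1/2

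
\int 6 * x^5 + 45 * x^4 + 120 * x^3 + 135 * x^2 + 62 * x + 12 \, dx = x^6 + 9*x^5 + 30*x^4 + 45*x^3 + 31*x^2 + 12*x + C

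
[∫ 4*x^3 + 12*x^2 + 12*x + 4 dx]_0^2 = 80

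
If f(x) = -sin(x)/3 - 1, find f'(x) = -cos(x)/3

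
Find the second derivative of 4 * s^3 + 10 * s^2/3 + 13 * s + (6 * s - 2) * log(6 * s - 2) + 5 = (216*s^2 - 12*s + 34)/(9*s - 3)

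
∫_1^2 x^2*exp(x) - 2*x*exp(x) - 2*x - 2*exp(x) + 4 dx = -2*exp(2) + 1 + E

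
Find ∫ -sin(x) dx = cos(x) + C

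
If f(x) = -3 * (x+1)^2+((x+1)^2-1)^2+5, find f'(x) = 4*x^3 + 12*x^2 + 2*x - 6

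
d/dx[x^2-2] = 2*x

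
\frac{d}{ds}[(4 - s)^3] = -3*s^2 + 24*s - 48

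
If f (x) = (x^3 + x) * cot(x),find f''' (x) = -6*x^3*cot(x)^4 - 8*x^3*cot(x)^2 - 2*x^3 + 18*x^2*cot(x)^3 + 18*x^2*cot(x) - 6*x*cot(x)^4 - 26*x*cot(x)^2 - 20*x + 6*cot(x)^3 + 12*cot(x)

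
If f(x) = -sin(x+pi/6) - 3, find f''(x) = sin(x + pi/6)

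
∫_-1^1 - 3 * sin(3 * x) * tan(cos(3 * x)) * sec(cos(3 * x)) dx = 0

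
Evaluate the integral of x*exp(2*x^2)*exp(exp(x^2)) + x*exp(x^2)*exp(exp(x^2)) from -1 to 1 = 0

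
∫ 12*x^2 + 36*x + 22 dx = 4*x^3 + 18*x^2 + 22*x + C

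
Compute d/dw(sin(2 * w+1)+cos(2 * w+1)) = -2*sin(2*w + 1) + 2*cos(2*w + 1)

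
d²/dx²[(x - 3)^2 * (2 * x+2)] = 12*x - 20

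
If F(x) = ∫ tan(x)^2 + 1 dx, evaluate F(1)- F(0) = tan(1)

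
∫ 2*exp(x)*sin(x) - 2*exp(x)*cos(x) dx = -2*exp(x)*cos(x) + C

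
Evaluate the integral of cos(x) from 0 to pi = 0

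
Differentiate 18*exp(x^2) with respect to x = 36*x*exp(x^2)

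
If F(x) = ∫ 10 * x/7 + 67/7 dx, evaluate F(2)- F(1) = 82/7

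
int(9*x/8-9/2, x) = 9*x^2/16 - 9*x/2 + C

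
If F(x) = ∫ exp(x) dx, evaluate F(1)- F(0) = -1 + E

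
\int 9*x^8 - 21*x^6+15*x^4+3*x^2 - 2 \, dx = x^9 - 3*x^7 + 3*x^5 + x^3 - 2*x + C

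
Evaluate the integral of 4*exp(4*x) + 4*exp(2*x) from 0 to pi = -4 + (1 + exp(2*pi))^2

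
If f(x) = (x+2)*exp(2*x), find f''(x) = 4*x*exp(2*x) + 12*exp(2*x)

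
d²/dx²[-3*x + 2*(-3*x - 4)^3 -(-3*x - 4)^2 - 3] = -324*x - 450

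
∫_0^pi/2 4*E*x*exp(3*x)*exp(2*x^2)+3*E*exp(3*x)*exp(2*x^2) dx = -E + exp(1 + 3*pi/2 + pi^2/2)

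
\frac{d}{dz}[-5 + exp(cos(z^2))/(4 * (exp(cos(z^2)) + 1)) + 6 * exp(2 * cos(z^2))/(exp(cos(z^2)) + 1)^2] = -z*(49*exp(cos(z^2)) + 1)*exp(cos(z^2))*sin(z^2)/(2*(exp(cos(z^2)) + 1)^3)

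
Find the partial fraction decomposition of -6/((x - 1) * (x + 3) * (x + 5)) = -1/(2*(x + 5)) + 3/(4*(x + 3)) - 1/(4*(x - 1))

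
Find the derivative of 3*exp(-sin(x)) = -3*exp(-sin(x))*cos(x)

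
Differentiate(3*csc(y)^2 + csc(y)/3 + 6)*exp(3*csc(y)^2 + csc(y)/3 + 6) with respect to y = -(7/3 + 379/(9*sin(y)) + 3/sin(y)^2 + 18/sin(y)^3)*exp(6)*exp(3/sin(y)^2)*exp(1/(3*sin(y)))*cos(y)/sin(y)^2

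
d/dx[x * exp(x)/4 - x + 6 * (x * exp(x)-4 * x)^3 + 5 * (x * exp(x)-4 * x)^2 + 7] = 18*x^3*exp(3*x) - 144*x^3*exp(2*x) + 288*x^3*exp(x) + 18*x^2*exp(3*x) - 206*x^2*exp(2*x) + 824*x^2*exp(x) - 1152*x^2 + 10*x*exp(2*x) - 319*x*exp(x)/4 + 160*x + exp(x)/4 - 1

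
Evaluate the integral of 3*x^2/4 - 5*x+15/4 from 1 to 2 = -2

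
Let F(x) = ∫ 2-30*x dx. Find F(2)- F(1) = -43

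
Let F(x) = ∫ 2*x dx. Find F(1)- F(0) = 1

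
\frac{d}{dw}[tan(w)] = cos(w)^(-2)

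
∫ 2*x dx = x^2 + C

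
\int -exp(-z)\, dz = exp(-z) + C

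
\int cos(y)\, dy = sin(y) + C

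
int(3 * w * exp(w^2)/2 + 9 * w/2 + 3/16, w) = 9*w^2/4 + 3*w/16 + 3*exp(w^2)/4 + C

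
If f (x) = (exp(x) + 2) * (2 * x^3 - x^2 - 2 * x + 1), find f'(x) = 2*x^3*exp(x) + 5*x^2*exp(x) + 12*x^2 - 4*x*exp(x) - 4*x - exp(x) - 4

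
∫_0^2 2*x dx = 4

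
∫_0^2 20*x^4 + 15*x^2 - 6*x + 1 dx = 158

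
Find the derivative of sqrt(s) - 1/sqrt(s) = (s + 1)/(2*s^(3/2))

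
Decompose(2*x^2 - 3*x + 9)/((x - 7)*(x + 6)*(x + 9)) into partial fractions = 33/(8*(x + 9)) - 33/(13*(x + 6)) + 43/(104*(x - 7))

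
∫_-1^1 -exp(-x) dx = -E + exp(-1)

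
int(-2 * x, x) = -x^2 + C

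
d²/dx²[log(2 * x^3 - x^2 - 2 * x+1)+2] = (-12*x^4 + 8*x^3 - 2*x^2 + 8*x - 6)/(4*x^6 - 4*x^5 - 7*x^4 + 8*x^3 + 2*x^2 - 4*x + 1)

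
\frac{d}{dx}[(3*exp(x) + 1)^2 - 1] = 18*exp(2*x) + 6*exp(x)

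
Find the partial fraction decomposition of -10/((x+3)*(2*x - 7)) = -20/(13*(2*x - 7)) + 10/(13*(x + 3))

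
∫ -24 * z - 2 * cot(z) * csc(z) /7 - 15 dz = -12*z^2 - 15*z + 2*csc(z)/7 + C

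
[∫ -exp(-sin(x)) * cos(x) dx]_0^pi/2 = -1 + exp(-1)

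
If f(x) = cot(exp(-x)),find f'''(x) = 2*(-exp(2*x)*cos(2*exp(-x)) + exp(2*x) - 6*exp(x)*sin(2*exp(-x)) + 4*cos(2*exp(-x)) + 8)*exp(-3*x)/(1 - cos(2*exp(-x)))^2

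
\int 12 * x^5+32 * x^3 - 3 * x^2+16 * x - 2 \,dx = 2*x^6 + 8*x^4 - x^3 + 8*x^2 - 2*x + C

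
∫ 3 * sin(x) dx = -3*cos(x) + C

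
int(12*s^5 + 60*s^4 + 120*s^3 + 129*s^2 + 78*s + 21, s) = 2*s^6 + 12*s^5 + 30*s^4 + 43*s^3 + 39*s^2 + 21*s + C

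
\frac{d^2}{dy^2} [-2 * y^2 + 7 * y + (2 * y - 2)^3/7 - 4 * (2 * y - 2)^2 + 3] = 48*y/7 - 300/7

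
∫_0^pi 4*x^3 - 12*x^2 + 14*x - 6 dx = -2 + (1 + (-1 + pi)^2)*(-2*pi + 1 + pi^2)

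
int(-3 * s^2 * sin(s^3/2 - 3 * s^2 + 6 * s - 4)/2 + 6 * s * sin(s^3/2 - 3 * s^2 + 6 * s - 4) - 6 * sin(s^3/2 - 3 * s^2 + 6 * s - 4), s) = cos((s - 2)^3/2) + C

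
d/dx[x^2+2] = 2*x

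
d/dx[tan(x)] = cos(x)^(-2)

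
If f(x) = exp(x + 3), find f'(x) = exp(x + 3)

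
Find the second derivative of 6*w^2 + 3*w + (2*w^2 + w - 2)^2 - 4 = 48*w^2 + 24*w - 2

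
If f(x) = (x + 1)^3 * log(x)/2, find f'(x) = (3*x^3*log(x) + x^3 + 6*x^2*log(x) + 3*x^2 + 3*x*log(x) + 3*x + 1)/(2*x)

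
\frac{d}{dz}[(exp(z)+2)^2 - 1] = 2*exp(2*z) + 4*exp(z)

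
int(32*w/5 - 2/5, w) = 16*w^2/5 - 2*w/5 + C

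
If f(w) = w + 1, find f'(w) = 1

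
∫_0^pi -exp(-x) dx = -1 + exp(-pi)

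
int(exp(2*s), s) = exp(2*s)/2 + C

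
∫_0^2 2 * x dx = 4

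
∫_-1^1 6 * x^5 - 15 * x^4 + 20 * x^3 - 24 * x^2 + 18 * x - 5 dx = -32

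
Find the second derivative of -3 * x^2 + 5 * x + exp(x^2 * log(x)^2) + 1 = 4*x^2*exp(x^2*log(x)^2)*log(x)^4 + 8*x^2*exp(x^2*log(x)^2)*log(x)^3 + 4*x^2*exp(x^2*log(x)^2)*log(x)^2 + 2*exp(x^2*log(x)^2)*log(x)^2 + 6*exp(x^2*log(x)^2)*log(x) + 2*exp(x^2*log(x)^2) - 6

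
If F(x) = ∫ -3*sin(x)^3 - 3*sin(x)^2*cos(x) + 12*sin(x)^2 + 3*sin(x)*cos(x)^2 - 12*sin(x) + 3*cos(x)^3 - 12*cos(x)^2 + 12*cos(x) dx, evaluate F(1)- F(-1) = (-2 + cos(1) + sin(1))^3 - (-2 - sin(1) + cos(1))^3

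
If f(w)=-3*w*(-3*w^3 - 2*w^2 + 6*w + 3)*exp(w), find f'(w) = 9*w^4*exp(w) + 42*w^3*exp(w) - 45*w*exp(w) - 9*exp(w)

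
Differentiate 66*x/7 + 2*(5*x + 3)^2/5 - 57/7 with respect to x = 20*x + 150/7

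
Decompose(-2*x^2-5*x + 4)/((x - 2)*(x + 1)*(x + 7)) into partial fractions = -59/(54*(x + 7)) - 7/(18*(x + 1)) - 14/(27*(x - 2))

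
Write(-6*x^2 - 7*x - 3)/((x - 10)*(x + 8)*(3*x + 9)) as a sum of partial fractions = -331/(270*(x + 8)) + 12/(65*(x + 3)) - 673/(702*(x - 10))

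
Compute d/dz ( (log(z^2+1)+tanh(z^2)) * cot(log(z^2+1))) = 2*z*(z^2/(tan(log(z^2 + 1))*cosh(z^2)^2) - log(z^2 + 1)/sin(log(z^2 + 1))^2 + 1/tan(log(z^2 + 1)) + 1/(tan(log(z^2 + 1))*cosh(z^2)^2) - tanh(z^2)/sin(log(z^2 + 1))^2)/(z^2 + 1)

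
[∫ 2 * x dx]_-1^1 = 0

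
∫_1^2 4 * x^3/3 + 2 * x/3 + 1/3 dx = 19/3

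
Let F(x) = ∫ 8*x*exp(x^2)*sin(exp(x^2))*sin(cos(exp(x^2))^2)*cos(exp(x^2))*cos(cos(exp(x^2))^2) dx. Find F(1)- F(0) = -cos(cos(1)^2)^2 + cos(cos(E)^2)^2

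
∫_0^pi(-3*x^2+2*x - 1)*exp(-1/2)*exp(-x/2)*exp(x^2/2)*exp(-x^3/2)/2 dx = -exp(-1/2) + exp(-pi^3/2 - pi/2 - 1/2 + pi^2/2)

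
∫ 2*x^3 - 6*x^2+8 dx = x^4/2 - 2*x^3 + 8*x + C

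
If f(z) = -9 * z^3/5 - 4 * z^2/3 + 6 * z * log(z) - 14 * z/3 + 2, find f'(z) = -27*z^2/5 - 8*z/3 + 6*log(z) + 4/3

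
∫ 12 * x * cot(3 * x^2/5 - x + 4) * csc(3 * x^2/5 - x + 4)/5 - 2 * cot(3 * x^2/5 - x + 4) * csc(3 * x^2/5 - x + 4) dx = -2*csc(3*x^2/5 - x + 4) + C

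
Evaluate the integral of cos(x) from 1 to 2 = -sin(1) + sin(2)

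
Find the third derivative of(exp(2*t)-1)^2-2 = 64*exp(4*t) - 16*exp(2*t)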